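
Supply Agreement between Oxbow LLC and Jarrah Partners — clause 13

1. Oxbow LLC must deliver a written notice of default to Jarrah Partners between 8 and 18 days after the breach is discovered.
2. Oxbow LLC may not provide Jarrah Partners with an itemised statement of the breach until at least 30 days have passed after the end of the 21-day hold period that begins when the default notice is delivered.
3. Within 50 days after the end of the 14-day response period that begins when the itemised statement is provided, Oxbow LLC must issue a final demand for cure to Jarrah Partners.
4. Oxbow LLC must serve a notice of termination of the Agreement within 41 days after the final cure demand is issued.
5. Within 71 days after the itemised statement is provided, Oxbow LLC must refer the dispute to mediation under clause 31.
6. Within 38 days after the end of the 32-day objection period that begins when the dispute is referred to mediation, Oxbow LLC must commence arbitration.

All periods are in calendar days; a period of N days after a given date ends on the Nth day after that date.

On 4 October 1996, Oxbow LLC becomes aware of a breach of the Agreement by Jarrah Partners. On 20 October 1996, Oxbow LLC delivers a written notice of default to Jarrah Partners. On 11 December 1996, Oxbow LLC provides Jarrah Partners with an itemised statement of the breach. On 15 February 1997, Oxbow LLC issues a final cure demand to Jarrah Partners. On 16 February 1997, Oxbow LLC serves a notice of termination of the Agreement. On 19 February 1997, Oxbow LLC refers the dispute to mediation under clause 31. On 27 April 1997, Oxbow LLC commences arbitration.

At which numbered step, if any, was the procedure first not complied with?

Step 3

Step 1: the window is 8–18 days after 4 October 1996 (when the breach is discovered), so 12 October 1996 through 22 October 1996; done 20 October 1996, which is between those dates.
Step 2: the earliest permitted date is 30 days after 10 November 1996 (end of the 21-day hold period, which began when the default notice is delivered on 20 October 1996), i.e. 10 December 1996; done 11 December 1996, after the minimum wait.
Step 3: 50 days after 25 December 1996 (end of the 14-day response period, which began when the itemised statement is provided on 11 December 1996) is 13 February 1997; not done until 15 February 1997, 2 days after the deadline.
That is the first point of non-compliance.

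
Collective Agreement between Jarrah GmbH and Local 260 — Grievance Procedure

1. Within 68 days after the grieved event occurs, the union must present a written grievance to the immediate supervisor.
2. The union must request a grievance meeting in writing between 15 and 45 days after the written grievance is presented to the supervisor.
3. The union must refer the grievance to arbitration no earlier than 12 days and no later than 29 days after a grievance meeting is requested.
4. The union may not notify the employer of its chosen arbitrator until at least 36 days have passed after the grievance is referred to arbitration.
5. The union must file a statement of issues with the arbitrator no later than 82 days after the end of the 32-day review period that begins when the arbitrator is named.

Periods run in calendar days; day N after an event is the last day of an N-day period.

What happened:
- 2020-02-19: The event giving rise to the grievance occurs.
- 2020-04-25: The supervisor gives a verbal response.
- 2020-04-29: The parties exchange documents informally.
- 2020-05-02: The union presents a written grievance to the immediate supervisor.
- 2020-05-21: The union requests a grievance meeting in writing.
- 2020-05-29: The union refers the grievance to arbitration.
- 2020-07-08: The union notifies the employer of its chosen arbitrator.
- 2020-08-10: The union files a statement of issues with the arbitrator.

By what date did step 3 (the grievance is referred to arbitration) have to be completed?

2020-06-19

Step 3 runs from 2020-05-21, when a grievance meeting is requested. The window is 12–29 days after 2020-05-21; it closes on 2020-06-19.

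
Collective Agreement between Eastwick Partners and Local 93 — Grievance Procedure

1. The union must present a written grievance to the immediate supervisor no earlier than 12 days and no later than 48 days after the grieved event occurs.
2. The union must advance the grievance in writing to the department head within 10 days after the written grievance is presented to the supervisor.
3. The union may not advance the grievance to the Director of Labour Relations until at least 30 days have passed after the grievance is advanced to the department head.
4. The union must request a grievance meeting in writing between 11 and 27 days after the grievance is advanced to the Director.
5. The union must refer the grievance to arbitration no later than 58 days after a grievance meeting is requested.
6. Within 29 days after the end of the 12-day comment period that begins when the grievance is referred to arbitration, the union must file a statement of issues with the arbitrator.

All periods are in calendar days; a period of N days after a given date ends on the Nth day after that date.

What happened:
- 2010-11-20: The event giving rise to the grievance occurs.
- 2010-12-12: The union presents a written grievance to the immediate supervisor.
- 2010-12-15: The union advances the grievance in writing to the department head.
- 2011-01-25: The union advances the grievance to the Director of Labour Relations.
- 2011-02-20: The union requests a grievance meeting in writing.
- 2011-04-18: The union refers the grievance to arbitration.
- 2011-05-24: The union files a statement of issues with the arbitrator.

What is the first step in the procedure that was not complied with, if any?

Step 1: the window is 12–48 days after 2010-11-20 (when the grieved event occurs), so 2010-12-02 through 2011-01-07; done 2010-12-12, which is between those dates.
Step 2: 10 days after 2010-12-12 (when the written grievance is presented to the supervisor) is 2010-12-22; done 2010-12-15 — timely.
Step 3: the earliest permitted date is 30 days after 2010-12-15 (when the grievance is advanced to the department head), i.e. 2011-01-14; done 2011-01-25 — permitted.
Step 4: the window is 11–27 days after 2011-01-25 (when the grievance is advanced to the Director), so 2011-02-05 through 2011-02-21; done 2011-02-20, which is between those dates.
Step 5: 58 days after 2011-02-20 (when a grievance meeting is requested) is 2011-04-19; done 2011-04-18 — timely.
Step 6: 29 days after 2011-04-30 (end of the 12-day comment period, which began when the grievance is referred to arbitration on 2011-04-18) is 2011-05-29; done 2011-05-24 — timely.

None — every step was satisfied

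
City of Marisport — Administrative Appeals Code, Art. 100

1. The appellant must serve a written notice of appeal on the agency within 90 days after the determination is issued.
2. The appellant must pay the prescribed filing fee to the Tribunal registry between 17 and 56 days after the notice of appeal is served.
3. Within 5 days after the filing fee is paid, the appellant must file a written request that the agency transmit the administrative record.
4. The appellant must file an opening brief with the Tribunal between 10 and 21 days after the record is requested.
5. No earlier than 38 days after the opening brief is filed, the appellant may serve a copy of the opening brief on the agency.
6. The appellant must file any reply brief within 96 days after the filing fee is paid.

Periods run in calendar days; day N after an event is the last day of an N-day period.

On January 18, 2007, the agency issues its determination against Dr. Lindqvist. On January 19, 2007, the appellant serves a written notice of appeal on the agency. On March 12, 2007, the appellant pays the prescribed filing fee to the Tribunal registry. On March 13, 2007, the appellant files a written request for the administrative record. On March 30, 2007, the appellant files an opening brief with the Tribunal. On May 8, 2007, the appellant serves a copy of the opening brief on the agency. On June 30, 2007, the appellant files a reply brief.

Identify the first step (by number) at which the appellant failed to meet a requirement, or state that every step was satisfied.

Step 6

Step 1 — counting 90 days from January 18, 2007 (when the determination is issued) gives a deadline of April 18, 2007; January 19, 2007 is within that limit.
Step 2 — 17 and 56 days from January 19, 2007 (when the notice of appeal is served) are February 5, 2007 and March 16, 2007 respectively; done March 12, 2007 — within the window.
Step 3 — counting 5 days from March 12, 2007 (when the filing fee is paid) gives a deadline of March 17, 2007; completed March 13, 2007, before the deadline.
Step 4 — 10 and 21 days from March 13, 2007 (when the record is requested) are March 23, 2007 and April 3, 2007 respectively; done March 30, 2007, which is between those dates.
Step 5 — must wait 38 days from March 30, 2007 (when the opening brief is filed), so not before May 7, 2007; May 8, 2007 is on or after that date.
Step 6 — counting 96 days from March 12, 2007 (when the filing fee is paid) gives a deadline of June 16, 2007; June 30, 2007 misses that deadline by 14 days.
The analysis stops there.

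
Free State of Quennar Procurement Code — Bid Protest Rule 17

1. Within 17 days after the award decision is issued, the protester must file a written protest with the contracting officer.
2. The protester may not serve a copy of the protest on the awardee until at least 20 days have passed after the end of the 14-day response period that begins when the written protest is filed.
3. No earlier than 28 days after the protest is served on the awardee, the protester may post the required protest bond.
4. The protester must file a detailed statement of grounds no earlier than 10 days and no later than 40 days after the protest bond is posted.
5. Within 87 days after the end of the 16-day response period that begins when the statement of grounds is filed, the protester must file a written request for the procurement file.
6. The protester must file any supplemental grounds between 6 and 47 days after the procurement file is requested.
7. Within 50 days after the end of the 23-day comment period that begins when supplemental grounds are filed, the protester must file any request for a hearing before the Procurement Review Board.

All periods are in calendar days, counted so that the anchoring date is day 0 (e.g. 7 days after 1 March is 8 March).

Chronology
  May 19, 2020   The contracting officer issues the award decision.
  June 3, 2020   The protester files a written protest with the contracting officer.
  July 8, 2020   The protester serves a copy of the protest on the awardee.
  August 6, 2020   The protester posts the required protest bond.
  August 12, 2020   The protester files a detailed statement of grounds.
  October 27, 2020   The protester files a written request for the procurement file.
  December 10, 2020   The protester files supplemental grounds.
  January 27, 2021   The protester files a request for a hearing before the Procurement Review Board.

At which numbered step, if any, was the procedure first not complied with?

Step 4

Step 1 — counting 17 days from May 19, 2020 (when the award decision is issued) gives a deadline of June 5, 2020; completed June 3, 2020, before the deadline.
Step 2 — must wait 20 days from June 17, 2020 (end of the 14-day response period, which began when the written protest is filed on June 3, 2020), so not before July 7, 2020; done July 8, 2020 — permitted.
Step 3 — must wait 28 days from July 8, 2020 (when the protest is served on the awardee), so not before August 5, 2020; done August 6, 2020 — permitted.
Step 4 — 10 and 40 days from August 6, 2020 (when the protest bond is posted) are August 16, 2020 and September 15, 2020 respectively; August 12, 2020 is 4 days too early.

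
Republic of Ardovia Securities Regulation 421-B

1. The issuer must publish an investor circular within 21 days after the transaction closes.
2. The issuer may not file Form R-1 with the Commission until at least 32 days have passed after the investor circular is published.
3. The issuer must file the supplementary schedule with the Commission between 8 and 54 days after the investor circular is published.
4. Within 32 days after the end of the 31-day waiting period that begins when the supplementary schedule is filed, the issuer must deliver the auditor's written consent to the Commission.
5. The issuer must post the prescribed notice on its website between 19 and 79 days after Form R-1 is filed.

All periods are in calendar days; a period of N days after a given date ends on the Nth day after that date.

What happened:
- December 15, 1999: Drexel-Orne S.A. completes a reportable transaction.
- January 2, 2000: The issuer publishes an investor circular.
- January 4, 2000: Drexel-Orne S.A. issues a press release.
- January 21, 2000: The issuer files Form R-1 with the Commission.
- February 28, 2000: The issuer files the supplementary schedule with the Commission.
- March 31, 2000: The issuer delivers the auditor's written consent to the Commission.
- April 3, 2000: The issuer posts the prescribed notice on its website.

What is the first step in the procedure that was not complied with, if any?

Step 1: 21 days after December 15, 1999 (when the transaction closes) is January 5, 2000; done January 2, 2000 — timely.
Step 2: the earliest permitted date is 32 days after January 2, 2000 (when the investor circular is published), i.e. February 3, 2000; done January 21, 2000 — 13 days too early.
Later steps need not be reached.

Step 2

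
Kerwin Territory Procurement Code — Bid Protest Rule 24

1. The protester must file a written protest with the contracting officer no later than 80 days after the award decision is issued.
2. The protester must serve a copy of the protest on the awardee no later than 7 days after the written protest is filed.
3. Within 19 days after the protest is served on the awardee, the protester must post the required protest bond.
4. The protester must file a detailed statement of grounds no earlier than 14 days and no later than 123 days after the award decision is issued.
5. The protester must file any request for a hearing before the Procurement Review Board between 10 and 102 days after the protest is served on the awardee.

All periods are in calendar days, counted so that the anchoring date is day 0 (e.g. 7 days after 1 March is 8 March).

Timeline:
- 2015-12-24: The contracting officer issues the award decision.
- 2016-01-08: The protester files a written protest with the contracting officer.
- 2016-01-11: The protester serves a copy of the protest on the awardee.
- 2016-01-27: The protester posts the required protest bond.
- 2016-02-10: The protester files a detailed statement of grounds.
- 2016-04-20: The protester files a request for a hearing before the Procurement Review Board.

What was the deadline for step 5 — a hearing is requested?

Step 5 runs from 2016-01-11, when the protest is served on the awardee. The window is 10–102 days after 2016-01-11; it closes on 2016-04-22.

2016-04-22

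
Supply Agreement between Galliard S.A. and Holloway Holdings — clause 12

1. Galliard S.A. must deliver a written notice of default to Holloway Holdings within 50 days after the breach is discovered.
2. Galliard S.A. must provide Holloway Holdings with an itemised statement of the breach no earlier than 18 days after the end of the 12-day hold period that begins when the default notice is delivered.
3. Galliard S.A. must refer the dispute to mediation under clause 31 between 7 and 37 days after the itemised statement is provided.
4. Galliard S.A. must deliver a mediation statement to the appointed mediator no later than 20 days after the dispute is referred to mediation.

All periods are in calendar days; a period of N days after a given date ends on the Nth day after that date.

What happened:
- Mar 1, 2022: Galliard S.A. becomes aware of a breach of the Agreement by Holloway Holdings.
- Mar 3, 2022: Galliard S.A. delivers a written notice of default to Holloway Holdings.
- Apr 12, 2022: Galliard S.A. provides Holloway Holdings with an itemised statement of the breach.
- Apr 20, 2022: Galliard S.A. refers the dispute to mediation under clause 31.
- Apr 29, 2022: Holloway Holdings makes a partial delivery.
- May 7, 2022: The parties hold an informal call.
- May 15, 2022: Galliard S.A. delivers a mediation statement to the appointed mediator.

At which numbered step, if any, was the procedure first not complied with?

Step 4

Step 1: 50 days after Mar 1, 2022 (when the breach is discovered) is Apr 20, 2022; Mar 3, 2022 is within that limit.
Step 2: the earliest permitted date is 18 days after Mar 15, 2022 (end of the 12-day hold period, which began when the default notice is delivered on Mar 3, 2022), i.e. Apr 2, 2022; done Apr 12, 2022, after the minimum wait.
Step 3: the window is 7–37 days after Apr 12, 2022 (when the itemised statement is provided), so Apr 19, 2022 through May 19, 2022; done Apr 20, 2022, which is between those dates.
Step 4: 20 days after Apr 20, 2022 (when the dispute is referred to mediation) is May 10, 2022; May 15, 2022 misses that deadline by 5 days.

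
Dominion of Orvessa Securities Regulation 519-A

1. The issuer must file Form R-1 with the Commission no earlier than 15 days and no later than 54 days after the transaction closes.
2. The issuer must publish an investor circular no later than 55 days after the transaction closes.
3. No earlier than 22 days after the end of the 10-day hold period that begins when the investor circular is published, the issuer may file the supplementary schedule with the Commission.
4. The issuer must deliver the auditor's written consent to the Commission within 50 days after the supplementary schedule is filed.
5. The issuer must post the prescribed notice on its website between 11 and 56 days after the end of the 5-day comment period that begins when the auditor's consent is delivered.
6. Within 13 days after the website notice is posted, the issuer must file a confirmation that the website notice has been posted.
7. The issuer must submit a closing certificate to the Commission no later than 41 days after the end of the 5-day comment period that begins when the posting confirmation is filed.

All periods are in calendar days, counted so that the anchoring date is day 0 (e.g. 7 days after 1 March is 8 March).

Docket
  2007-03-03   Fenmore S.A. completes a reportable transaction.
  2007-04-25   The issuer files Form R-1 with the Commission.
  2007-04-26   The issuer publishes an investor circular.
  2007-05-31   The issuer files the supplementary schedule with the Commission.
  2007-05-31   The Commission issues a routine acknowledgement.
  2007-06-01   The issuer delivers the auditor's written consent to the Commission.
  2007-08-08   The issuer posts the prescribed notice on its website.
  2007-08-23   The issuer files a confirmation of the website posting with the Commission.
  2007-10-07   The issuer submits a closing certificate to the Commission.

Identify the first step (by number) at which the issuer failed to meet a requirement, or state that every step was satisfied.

Step 5

(1) the permitted window runs from 2007-03-03 + 15 = 2007-03-18 to 2007-03-03 + 54 = 2007-04-26; done 2007-04-25, which is between those dates.
(2) due by 2007-03-03 + 55 days = 2007-04-27; 2007-04-26 is within that limit.
(3) permitted from 2007-05-06 + 22 days = 2007-05-28 onward; done 2007-05-31 — permitted.
(4) due by 2007-05-31 + 50 days = 2007-07-20; 2007-06-01 is within that limit.
(5) the permitted window runs from 2007-06-06 + 11 = 2007-06-17 to 2007-06-06 + 56 = 2007-08-01; 2007-08-08 is 7 days past the end of the window.
The analysis stops there.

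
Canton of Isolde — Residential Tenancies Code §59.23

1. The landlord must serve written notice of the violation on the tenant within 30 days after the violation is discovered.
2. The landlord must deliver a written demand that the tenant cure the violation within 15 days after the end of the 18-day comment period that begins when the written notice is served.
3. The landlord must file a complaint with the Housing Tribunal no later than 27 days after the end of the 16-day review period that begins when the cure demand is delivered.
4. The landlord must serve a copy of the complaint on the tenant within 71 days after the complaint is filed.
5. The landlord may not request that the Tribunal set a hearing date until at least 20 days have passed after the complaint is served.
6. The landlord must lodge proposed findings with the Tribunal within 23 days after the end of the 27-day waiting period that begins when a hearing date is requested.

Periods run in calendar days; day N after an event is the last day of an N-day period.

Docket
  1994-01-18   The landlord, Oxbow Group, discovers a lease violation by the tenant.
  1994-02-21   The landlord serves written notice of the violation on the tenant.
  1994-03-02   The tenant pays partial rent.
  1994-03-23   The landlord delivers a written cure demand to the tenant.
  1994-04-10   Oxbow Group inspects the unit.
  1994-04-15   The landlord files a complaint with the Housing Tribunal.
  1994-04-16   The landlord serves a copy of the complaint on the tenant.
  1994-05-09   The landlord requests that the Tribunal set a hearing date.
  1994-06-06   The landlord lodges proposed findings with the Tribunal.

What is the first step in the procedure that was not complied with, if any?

(1) due by 1994-01-18 + 30 days = 1994-02-17; done 1994-02-21 — 4 days late.

Step 1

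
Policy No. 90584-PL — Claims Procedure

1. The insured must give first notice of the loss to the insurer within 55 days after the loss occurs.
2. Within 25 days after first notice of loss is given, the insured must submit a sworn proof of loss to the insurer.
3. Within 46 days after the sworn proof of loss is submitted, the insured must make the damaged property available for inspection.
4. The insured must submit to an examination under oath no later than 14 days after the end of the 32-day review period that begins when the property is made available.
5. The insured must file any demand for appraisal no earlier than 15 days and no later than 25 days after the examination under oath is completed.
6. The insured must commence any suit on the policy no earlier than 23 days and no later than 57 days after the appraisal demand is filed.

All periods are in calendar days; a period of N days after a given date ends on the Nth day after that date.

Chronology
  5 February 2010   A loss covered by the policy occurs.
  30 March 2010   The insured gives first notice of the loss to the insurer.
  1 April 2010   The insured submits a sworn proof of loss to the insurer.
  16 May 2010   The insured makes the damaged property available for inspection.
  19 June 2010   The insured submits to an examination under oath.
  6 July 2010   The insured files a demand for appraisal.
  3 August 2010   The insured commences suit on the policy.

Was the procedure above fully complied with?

Yes

Step 1 — counting 55 days from 5 February 2010 (when the loss occurs) gives a deadline of 1 April 2010; done 30 March 2010 — timely.
Step 2 — counting 25 days from 30 March 2010 (when first notice of loss is given) gives a deadline of 24 April 2010; 1 April 2010 is within that limit.
Step 3 — counting 46 days from 1 April 2010 (when the sworn proof of loss is submitted) gives a deadline of 17 May 2010; done 16 May 2010 — timely.
Step 4 — counting 14 days from 17 June 2010 (end of the 32-day review period, which began when the property is made available on 16 May 2010) gives a deadline of 1 July 2010; done 19 June 2010 — timely.
Step 5 — 15 and 25 days from 19 June 2010 (when the examination under oath is completed) are 4 July 2010 and 14 July 2010 respectively; done 6 July 2010 — within the window.
Step 6 — 23 and 57 days from 6 July 2010 (when the appraisal demand is filed) are 29 July 2010 and 1 September 2010 respectively; 3 August 2010 falls inside that range.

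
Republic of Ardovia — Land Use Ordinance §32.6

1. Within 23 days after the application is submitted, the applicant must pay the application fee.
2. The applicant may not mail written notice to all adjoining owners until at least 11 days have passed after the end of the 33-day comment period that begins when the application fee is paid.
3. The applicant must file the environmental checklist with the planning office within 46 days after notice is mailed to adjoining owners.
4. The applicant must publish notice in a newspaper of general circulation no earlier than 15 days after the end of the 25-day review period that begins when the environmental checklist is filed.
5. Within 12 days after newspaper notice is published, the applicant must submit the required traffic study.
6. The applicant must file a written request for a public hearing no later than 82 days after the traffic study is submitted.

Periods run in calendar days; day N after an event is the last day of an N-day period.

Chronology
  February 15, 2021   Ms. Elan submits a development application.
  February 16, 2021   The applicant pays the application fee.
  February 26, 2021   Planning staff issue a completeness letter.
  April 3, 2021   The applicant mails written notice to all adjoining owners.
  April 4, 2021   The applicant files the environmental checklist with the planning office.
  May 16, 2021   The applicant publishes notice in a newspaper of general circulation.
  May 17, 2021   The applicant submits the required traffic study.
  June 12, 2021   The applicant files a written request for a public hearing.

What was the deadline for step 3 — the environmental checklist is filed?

May 19, 2021

Step 3 runs from April 3, 2021, when notice is mailed to adjoining owners. 46 days after April 3, 2021 is May 19, 2021.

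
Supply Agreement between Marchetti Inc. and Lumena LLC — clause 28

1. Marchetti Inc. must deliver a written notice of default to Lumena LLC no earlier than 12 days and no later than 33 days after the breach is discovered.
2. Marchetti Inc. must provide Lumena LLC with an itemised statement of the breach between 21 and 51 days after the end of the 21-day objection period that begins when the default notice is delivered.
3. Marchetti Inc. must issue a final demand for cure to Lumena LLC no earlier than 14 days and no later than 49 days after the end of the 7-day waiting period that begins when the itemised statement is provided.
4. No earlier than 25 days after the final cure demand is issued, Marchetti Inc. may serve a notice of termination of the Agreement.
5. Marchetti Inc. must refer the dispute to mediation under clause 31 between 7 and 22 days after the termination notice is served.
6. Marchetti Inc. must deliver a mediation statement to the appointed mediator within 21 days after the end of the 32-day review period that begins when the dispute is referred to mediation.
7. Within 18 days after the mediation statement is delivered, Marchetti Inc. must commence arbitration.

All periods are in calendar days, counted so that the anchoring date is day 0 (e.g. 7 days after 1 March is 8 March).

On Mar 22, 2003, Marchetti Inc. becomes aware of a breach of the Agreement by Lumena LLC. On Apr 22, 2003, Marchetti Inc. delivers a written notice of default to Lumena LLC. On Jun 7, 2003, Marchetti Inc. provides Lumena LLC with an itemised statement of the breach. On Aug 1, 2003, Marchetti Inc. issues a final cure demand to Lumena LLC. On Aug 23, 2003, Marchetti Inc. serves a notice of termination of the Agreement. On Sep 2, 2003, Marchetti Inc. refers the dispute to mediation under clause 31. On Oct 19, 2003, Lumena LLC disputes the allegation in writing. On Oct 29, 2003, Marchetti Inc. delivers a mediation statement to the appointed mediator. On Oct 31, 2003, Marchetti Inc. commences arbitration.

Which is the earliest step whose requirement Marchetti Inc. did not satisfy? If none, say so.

Step 4

Step 1 — 12 and 33 days from Mar 22, 2003 (when the breach is discovered) are Apr 3, 2003 and Apr 24, 2003 respectively; done Apr 22, 2003, which is between those dates.
Step 2 — 21 and 51 days from May 13, 2003 (end of the 21-day objection period, which began when the default notice is delivered on Apr 22, 2003) are Jun 3, 2003 and Jul 3, 2003 respectively; Jun 7, 2003 falls inside that range.
Step 3 — 14 and 49 days from Jun 14, 2003 (end of the 7-day waiting period, which began when the itemised statement is provided on Jun 7, 2003) are Jun 28, 2003 and Aug 2, 2003 respectively; done Aug 1, 2003, which is between those dates.
Step 4 — must wait 25 days from Aug 1, 2003 (when the final cure demand is issued), so not before Aug 26, 2003; done Aug 23, 2003 — 3 days too early.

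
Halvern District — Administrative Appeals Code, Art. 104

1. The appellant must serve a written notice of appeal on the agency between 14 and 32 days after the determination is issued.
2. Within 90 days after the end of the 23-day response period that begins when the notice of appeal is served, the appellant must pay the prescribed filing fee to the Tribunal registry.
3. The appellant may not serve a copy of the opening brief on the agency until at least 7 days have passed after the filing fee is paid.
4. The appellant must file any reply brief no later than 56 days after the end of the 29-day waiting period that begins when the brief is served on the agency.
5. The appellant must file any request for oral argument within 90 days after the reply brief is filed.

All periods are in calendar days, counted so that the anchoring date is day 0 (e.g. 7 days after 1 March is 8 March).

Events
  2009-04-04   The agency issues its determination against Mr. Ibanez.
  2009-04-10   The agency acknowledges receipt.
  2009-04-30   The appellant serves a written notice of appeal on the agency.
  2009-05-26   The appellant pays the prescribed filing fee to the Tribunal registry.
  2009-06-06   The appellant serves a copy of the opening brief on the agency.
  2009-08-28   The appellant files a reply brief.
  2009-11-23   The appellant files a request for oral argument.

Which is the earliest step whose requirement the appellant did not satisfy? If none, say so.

(1) the permitted window runs from 2009-04-04 + 14 = 2009-04-18 to 2009-04-04 + 32 = 2009-05-06; 2009-04-30 falls inside that range.
(2) due by 2009-05-23 + 90 days = 2009-08-21; completed 2009-05-26, before the deadline.
(3) permitted from 2009-05-26 + 7 days = 2009-06-02 onward; done 2009-06-06 — permitted.
(4) due by 2009-07-05 + 56 days = 2009-08-30; done 2009-08-28 — timely.
(5) due by 2009-08-28 + 90 days = 2009-11-26; done 2009-11-23 — timely.

None — every step was satisfied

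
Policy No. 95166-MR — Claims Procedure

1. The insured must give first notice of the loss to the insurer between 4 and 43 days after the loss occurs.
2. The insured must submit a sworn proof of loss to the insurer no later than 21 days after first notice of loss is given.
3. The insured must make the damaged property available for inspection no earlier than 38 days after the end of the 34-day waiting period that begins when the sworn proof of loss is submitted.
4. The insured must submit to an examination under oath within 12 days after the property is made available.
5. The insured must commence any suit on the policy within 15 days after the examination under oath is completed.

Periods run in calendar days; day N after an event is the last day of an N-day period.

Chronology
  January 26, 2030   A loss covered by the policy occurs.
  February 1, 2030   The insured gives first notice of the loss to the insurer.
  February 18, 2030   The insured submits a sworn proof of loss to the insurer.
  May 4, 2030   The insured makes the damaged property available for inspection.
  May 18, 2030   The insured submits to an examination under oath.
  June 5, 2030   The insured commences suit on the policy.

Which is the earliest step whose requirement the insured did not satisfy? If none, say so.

Step 4

Step 1: the window is 4–43 days after January 26, 2030 (when the loss occurs), so January 30, 2030 through March 10, 2030; done February 1, 2030 — within the window.
Step 2: 21 days after February 1, 2030 (when first notice of loss is given) is February 22, 2030; done February 18, 2030 — timely.
Step 3: the earliest permitted date is 38 days after March 24, 2030 (end of the 34-day waiting period, which began when the sworn proof of loss is submitted on February 18, 2030), i.e. May 1, 2030; May 4, 2030 is on or after that date.
Step 4: 12 days after May 4, 2030 (when the property is made available) is May 16, 2030; not done until May 18, 2030, 2 days after the deadline.
No need to go further; step 4 was not satisfied.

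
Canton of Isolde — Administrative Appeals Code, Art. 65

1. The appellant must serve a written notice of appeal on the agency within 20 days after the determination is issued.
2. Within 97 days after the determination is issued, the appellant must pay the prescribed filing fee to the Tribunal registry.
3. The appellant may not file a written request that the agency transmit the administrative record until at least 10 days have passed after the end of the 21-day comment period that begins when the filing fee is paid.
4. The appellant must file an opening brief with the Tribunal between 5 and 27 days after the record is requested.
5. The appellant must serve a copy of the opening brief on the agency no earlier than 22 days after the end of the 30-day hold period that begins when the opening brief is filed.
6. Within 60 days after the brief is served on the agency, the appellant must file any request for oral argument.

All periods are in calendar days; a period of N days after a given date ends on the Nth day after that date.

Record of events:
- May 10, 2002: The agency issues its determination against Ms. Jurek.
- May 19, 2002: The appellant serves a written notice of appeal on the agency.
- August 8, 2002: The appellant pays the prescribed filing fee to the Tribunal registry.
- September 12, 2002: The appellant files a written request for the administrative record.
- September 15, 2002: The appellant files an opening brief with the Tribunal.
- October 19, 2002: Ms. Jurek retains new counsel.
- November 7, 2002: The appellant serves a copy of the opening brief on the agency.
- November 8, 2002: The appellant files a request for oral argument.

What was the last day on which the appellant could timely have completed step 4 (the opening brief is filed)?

Step 4 runs from September 12, 2002, when the record is requested. The window is 5–27 days after September 12, 2002; it closes on October 9, 2002.

October 9, 2002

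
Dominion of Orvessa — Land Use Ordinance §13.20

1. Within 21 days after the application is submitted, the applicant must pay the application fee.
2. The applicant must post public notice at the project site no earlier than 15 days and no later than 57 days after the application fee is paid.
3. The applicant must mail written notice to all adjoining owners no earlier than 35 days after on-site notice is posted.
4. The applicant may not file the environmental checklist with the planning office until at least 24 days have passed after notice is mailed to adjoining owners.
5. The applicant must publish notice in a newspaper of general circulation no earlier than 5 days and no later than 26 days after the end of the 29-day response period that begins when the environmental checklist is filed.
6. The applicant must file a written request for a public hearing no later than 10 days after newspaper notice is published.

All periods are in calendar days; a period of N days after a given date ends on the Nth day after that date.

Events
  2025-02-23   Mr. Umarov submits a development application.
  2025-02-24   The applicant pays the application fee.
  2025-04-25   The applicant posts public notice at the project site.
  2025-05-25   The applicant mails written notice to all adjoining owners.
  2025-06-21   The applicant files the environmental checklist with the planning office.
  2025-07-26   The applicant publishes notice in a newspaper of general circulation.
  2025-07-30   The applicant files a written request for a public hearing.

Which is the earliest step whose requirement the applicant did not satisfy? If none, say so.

Step 2

(1) due by 2025-02-23 + 21 days = 2025-03-16; 2025-02-24 is within that limit.
(2) the permitted window runs from 2025-02-24 + 15 = 2025-03-11 to 2025-02-24 + 57 = 2025-04-22; done 2025-04-25 — 3 days after the window closed.
That is the first point of non-compliance.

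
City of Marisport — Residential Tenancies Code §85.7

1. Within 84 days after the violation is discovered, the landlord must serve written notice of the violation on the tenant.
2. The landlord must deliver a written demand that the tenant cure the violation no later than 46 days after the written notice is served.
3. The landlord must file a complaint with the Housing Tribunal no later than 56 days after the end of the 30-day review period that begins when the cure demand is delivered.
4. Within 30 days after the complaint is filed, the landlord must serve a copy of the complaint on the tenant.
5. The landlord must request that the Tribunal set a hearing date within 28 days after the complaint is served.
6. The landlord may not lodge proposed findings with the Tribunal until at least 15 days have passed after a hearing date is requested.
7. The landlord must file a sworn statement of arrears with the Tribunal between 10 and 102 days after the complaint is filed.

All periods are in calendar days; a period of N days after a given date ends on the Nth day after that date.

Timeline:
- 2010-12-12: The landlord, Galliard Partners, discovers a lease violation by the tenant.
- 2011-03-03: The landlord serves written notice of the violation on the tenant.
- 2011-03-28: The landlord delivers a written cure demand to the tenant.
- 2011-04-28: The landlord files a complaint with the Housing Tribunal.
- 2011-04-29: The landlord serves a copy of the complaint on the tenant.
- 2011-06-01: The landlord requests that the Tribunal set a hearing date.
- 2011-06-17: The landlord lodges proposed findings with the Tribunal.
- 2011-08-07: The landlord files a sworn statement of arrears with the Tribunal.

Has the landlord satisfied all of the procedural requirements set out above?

No

(1) due by 2010-12-12 + 84 days = 2011-03-06; 2011-03-03 is within that limit.
(2) due by 2011-03-03 + 46 days = 2011-04-18; done 2011-03-28 — timely.
(3) due by 2011-04-27 + 56 days = 2011-06-22; completed 2011-04-28, before the deadline.
(4) due by 2011-04-28 + 30 days = 2011-05-28; 2011-04-29 is within that limit.
(5) due by 2011-04-29 + 28 days = 2011-05-27; not done until 2011-06-01, 5 days after the deadline.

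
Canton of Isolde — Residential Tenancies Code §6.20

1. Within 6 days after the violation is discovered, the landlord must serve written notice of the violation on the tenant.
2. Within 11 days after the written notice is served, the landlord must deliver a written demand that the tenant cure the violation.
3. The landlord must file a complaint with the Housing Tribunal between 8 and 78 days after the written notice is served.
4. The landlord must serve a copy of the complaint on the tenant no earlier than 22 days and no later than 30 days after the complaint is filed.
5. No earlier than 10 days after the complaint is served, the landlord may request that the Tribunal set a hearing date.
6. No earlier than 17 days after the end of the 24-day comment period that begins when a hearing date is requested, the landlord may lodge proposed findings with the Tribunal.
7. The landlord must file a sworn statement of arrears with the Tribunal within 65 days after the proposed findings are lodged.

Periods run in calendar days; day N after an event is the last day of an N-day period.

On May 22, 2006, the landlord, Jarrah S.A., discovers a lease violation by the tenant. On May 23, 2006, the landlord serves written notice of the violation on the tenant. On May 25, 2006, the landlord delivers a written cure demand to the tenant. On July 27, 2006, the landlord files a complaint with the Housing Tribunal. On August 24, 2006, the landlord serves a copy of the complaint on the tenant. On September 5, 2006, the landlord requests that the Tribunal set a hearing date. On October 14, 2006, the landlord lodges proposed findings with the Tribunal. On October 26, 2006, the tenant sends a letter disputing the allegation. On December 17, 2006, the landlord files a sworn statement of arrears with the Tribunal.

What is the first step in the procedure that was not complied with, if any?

Step 1 — counting 6 days from May 22, 2006 (when the violation is discovered) gives a deadline of May 28, 2006; done May 23, 2006 — timely.
Step 2 — counting 11 days from May 23, 2006 (when the written notice is served) gives a deadline of June 3, 2006; done May 25, 2006 — timely.
Step 3 — 8 and 78 days from May 23, 2006 (when the written notice is served) are May 31, 2006 and August 9, 2006 respectively; done July 27, 2006 — within the window.
Step 4 — 22 and 30 days from July 27, 2006 (when the complaint is filed) are August 18, 2006 and August 26, 2006 respectively; August 24, 2006 falls inside that range.
Step 5 — must wait 10 days from August 24, 2006 (when the complaint is served), so not before September 3, 2006; done September 5, 2006, after the minimum wait.
Step 6 — must wait 17 days from September 29, 2006 (end of the 24-day comment period, which began when a hearing date is requested on September 5, 2006), so not before October 16, 2006; October 14, 2006 is 2 days before the earliest permitted date.
The procedure was therefore not followed at step 6.

Step 6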